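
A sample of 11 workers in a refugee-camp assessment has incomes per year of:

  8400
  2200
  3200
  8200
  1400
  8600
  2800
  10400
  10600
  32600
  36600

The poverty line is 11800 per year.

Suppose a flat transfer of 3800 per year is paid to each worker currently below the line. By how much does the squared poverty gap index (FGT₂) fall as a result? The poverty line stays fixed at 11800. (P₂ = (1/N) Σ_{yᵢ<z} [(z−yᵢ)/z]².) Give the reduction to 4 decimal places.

0.1738

Before: below the line — 1400, 2200, 2800, 3200, 8200, 8400, 8600, 10400, 10600; squared poverty gap index (FGT₂) = 0.256875.
After the 3800 transfer: below the line — 5200, 6000, 6600, 7000; squared poverty gap index (FGT₂) = 0.083100.
Reduction = 0.256875 − 0.083100 = 0.1738.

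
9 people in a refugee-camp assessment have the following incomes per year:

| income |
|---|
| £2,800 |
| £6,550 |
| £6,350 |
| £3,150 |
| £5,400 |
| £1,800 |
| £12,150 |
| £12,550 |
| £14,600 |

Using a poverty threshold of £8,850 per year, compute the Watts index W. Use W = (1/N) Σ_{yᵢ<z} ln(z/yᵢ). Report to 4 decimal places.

Poor units: £1,800, £2,800, £3,150, £5,400, £6,350, £6,550 (q = 6 of N = 9).
Log shortfalls: ln(8850/1800) = 1.5926; ln(8850/2800) = 1.1508; ln(8850/3150) = 1.0330; ln(8850/5400) = 0.4940; ln(8850/6350) = 0.3320; ln(8850/6550) = 0.3010.
W = 4.903377 / 9 = 0.5448.

0.5448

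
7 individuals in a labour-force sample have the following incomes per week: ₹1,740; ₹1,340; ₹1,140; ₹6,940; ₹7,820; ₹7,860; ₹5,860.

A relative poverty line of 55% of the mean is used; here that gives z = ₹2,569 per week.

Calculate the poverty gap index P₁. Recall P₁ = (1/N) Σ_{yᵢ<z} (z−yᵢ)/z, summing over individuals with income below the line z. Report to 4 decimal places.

0.1939

Below z: ₹1,140, ₹1,340, ₹1,740 (q = 3 of N = 7).
Relative gaps: (2569−1140)/2569 = 0.5562; (2569−1340)/2569 = 0.4784; (2569−1740)/2569 = 0.3227.
Sum of shortfalls = 1.357337; P₁ averages over all N: 1.357337 / 7 = 0.1939.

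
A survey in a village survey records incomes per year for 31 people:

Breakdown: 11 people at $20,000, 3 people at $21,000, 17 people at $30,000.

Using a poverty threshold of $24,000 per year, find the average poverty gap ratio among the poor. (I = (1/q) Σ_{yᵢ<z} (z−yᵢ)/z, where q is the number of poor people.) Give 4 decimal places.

Below the line: 11×$20,000, 3×$21,000 (q = 14 of N = 31).
Relative gaps: 0.1667 (×11), 0.1250 (×3); sum = 2.208333.
The income-gap ratio divides by q (the poor only): 2.208333 / 14 = 0.1577.

0.1577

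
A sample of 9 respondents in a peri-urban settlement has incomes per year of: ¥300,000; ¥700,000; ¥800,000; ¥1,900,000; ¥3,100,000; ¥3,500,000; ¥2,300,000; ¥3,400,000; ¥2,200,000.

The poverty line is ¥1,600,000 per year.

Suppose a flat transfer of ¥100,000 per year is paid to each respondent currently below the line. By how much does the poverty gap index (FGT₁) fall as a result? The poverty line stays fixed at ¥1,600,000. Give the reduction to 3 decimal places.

Before: below the line — ¥300,000, ¥700,000, ¥800,000; poverty gap index (FGT₁) = 0.20833.
After the ¥100,000 transfer: below the line — ¥400,000, ¥800,000, ¥900,000; poverty gap index (FGT₁) = 0.18750.
Reduction = 0.20833 − 0.18750 = 0.021.

0.021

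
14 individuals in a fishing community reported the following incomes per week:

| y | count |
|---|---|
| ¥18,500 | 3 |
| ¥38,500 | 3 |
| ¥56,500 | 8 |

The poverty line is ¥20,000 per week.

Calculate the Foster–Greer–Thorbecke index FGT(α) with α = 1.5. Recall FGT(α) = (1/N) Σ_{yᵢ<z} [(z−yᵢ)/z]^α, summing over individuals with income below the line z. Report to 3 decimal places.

Below z: 3×¥18,500 (q = 3 of N = 14).
Normalized shortfalls: (20000−18500)/20000 = 0.0750 (×3).
Raised to α = 1.5: 0.02054 (×3).
Sum = 0.061619; FGT(1.5) = 0.061619 / 14 = 0.004.

0.004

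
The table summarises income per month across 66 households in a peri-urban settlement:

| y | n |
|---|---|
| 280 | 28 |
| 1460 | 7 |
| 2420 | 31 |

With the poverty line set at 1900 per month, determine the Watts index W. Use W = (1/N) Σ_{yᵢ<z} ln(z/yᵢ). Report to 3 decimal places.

Below the line: 28×280, 7×1460 (q = 35 of N = 66).
Log shortfalls: ln(1900/280) = 1.9148 (×28); ln(1900/1460) = 0.2634 (×7).
W = 55.458870 / 66 = 0.840.

0.840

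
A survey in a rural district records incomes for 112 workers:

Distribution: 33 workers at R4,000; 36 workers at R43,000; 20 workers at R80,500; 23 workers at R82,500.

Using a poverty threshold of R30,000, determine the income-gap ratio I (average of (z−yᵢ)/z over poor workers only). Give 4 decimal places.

Incomes under z: 33×R4,000 (q = 33 of N = 112).
Shortfall ratios (z−y)/z: 0.8667 (×33); sum = 28.600000.
I averages over the q = 33 poor units only: 28.600000 / 33 = 0.8667.

0.8667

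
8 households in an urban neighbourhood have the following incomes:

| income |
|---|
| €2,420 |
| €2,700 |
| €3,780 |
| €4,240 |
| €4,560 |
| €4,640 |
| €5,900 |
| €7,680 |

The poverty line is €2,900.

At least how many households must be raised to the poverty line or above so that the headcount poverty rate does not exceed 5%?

Currently q = 2 of N = 8 are below the line (H = 0.250).
A headcount ratio of at most 5% allows at most ⌊0.05 × 8⌋ = 0 poor households.
So at least 2 − 0 = 2 must be lifted.

2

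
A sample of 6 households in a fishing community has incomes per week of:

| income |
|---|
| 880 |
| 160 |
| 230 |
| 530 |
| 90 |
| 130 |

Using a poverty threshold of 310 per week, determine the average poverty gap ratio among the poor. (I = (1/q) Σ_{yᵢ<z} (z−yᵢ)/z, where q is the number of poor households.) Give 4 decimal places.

Poor units: 90, 130, 160, 230 (q = 4 of N = 6).
Relative gaps: 0.7097, 0.5806, 0.4839, 0.2581; sum = 2.032258.
The income-gap ratio divides by q (the poor only): 2.032258 / 4 = 0.5081.

0.5081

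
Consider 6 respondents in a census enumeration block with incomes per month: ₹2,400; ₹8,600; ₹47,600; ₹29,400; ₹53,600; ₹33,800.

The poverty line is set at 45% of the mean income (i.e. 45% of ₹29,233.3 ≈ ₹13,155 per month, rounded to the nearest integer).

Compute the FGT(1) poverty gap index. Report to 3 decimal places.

Incomes under z: ₹2,400, ₹8,600 (q = 2 of N = 6).
Shortfall ratios: (13155−2400)/13155 = 0.8176; (13155−8600)/13155 = 0.3463.
Σ = 1.163816. Dividing by the full population N = 6 gives P₁ = 0.194.

0.194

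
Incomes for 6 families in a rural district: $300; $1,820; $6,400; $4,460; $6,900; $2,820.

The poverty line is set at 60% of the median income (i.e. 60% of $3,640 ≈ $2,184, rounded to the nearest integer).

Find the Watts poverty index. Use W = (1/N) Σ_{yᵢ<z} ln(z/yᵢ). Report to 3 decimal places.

0.361

Below z: $300, $1,820 (q = 2 of N = 6).
Log shortfalls: ln(2184/300) = 1.9851; ln(2184/1820) = 0.1823.
W = 2.167452 / 6 = 0.361.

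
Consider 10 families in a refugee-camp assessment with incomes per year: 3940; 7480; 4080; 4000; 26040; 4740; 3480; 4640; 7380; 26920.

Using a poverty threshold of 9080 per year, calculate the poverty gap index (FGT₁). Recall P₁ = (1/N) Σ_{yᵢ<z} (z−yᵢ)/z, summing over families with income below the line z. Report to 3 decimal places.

Incomes under z: 3480, 3940, 4000, 4080, 4640, 4740, 7380, 7480 (q = 8 of N = 10).
Shortfall ratios: (9080−3480)/9080 = 0.6167; (9080−3940)/9080 = 0.5661; (9080−4000)/9080 = 0.5595; (9080−4080)/9080 = 0.5507; (9080−4640)/9080 = 0.4890; (9080−4740)/9080 = 0.4780; (9080−7380)/9080 = 0.1872; (9080−7480)/9080 = 0.1762.
Σ = 3.623348. Dividing by the full population N = 10 gives P₁ = 0.362.

0.362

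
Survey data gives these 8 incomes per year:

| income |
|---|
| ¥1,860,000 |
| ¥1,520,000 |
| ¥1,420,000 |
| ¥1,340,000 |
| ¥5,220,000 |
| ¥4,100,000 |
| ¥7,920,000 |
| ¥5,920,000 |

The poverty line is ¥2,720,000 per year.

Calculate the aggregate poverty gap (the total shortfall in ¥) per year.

¥4,740,000

Below the line: ¥1,340,000, ¥1,420,000, ¥1,520,000, ¥1,860,000 (q = 4 of N = 8).
Individual gaps: 2720000−1340000 = 1380000; 2720000−1420000 = 1300000; 2720000−1520000 = 1200000; 2720000−1860000 = 860000.
Aggregate gap = ¥4,740,000.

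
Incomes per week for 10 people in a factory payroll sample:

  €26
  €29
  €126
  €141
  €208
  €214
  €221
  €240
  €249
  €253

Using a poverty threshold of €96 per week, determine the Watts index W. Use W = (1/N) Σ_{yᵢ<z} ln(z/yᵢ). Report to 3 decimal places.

Poor units: €26, €29 (q = 2 of N = 10).
ln(z/y) terms: ln(96/26) = 1.3063; ln(96/29) = 1.1971.
W = 2.503304 / 10 = 0.250.

0.250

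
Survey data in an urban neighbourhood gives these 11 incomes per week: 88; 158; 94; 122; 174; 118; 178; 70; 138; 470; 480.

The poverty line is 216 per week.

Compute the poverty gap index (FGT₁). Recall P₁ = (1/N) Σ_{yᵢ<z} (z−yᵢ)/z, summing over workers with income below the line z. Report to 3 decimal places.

Incomes under z: 70, 88, 94, 118, 122, 138, 158, 174, 178 (q = 9 of N = 11).
Relative gaps: (216−70)/216 = 0.6759; (216−88)/216 = 0.5926; (216−94)/216 = 0.5648; (216−118)/216 = 0.4537; (216−122)/216 = 0.4352; (216−138)/216 = 0.3611; (216−158)/216 = 0.2685; (216−174)/216 = 0.1944; (216−178)/216 = 0.1759.
Sum of shortfalls = 3.722222; P₁ averages over all N: 3.722222 / 11 = 0.338.

0.338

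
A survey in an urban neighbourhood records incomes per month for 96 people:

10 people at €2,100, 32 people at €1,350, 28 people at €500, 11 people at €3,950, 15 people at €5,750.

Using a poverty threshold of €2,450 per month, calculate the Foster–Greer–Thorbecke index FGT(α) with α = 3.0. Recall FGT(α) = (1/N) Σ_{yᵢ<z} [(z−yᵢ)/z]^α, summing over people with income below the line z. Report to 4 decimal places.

Below the line: 28×€500, 32×€1,350, 10×€2,100 (q = 70 of N = 96).
Shortfall ratios: (2450−500)/2450 = 0.7959 (×28); (2450−1350)/2450 = 0.4490 (×32); (2450−2100)/2450 = 0.1429 (×10).
Raised to α = 3.0: 0.50420 (×28); 0.09051 (×32); 0.00292 (×10).
Sum = 17.043052; FGT(3.0) = 17.043052 / 96 = 0.1775.

0.1775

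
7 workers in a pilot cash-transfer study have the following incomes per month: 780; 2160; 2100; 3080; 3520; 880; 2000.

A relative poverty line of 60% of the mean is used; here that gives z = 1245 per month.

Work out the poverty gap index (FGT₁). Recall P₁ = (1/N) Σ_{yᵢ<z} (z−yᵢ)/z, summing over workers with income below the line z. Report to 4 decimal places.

Incomes under z: 780, 880 (q = 2 of N = 7).
Gap ratios (z−y)/z: (1245−780)/1245 = 0.3735; (1245−880)/1245 = 0.2932.
Σ = 0.666667. Dividing by the full population N = 7 gives P₁ = 0.0952.

0.0952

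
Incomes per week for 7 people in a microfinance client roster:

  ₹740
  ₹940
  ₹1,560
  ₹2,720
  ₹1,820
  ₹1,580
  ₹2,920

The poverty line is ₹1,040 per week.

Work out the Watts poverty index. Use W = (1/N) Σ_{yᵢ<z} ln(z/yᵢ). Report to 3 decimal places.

Below z: ₹740, ₹940 (q = 2 of N = 7).
Log shortfalls: ln(1040/740) = 0.3403; ln(1040/940) = 0.1011.
W = 0.441422 / 7 = 0.063.

0.063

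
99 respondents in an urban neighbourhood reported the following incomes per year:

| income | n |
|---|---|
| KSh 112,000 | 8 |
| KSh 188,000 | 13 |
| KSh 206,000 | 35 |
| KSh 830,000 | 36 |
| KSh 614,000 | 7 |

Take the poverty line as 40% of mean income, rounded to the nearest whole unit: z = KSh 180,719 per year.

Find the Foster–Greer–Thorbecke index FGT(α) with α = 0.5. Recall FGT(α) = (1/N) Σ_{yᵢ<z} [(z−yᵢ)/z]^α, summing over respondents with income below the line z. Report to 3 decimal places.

0.050

Poor units: 8×KSh 112,000 (q = 8 of N = 99).
Gap ratios (z−y)/z: (180719−112000)/180719 = 0.3803 (×8).
Raised to α = 0.5: 0.61665 (×8).
Sum = 4.933175; FGT(0.5) = 4.933175 / 99 = 0.050.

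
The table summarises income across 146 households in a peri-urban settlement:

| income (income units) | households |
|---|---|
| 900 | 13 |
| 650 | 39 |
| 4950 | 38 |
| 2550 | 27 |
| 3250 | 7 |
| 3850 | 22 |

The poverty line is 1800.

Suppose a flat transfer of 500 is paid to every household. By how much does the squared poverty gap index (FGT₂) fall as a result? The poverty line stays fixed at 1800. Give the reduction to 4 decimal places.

Before: below the line — 39×650, 13×900; squared poverty gap index (FGT₂) = 0.131294.
After the 500 transfer: below the line — 39×1150, 13×1400; squared poverty gap index (FGT₂) = 0.039230.
Reduction = 0.131294 − 0.039230 = 0.0921.

0.0921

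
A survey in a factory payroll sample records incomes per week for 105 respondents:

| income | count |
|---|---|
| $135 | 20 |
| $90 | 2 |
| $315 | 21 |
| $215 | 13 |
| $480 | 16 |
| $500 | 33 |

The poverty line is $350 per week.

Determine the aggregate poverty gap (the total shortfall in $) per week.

Poor units: 2×$90, 20×$135, 13×$215, 21×$315 (q = 56 of N = 105).
Individual gaps: 2×(350−90) = 520; 20×(350−135) = 4300; 13×(350−215) = 1755; 21×(350−315) = 735.
Aggregate gap = $7,310.

$7,310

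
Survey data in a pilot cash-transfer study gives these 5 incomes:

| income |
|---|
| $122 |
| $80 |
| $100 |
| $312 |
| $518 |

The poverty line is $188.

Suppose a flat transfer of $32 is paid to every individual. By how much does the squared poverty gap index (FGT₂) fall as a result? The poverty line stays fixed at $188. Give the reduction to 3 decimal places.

Before: below the line — $80, $100, $122; squared poverty gap index (FGT₂) = 0.13447.
After the $32 transfer: below the line — $112, $132, $154; squared poverty gap index (FGT₂) = 0.05697.
Reduction = 0.13447 − 0.05697 = 0.078.

0.078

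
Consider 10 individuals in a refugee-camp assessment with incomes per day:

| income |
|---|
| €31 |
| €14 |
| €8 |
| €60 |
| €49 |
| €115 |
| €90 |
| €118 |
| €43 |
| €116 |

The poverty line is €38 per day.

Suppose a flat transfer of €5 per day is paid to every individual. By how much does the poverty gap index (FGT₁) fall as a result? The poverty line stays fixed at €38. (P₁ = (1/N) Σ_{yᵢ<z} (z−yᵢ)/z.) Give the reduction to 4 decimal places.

Before: below the line — €8, €14, €31; poverty gap index (FGT₁) = 0.160526.
After the €5 transfer: below the line — €13, €19, €36; poverty gap index (FGT₁) = 0.121053.
Reduction = 0.160526 − 0.121053 = 0.0395.

0.0395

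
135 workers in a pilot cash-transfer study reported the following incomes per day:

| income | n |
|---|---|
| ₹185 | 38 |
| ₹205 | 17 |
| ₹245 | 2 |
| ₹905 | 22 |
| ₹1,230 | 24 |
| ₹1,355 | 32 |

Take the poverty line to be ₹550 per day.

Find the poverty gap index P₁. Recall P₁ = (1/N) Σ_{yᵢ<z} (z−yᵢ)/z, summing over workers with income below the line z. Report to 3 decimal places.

Below the line: 38×₹185, 17×₹205, 2×₹245 (q = 57 of N = 135).
Relative gaps: (550−185)/550 = 0.6636 (×38); (550−205)/550 = 0.6273 (×17); (550−245)/550 = 0.5545 (×2).
Σ = 36.990909. Dividing by the full population N = 135 gives P₁ = 0.274.

0.274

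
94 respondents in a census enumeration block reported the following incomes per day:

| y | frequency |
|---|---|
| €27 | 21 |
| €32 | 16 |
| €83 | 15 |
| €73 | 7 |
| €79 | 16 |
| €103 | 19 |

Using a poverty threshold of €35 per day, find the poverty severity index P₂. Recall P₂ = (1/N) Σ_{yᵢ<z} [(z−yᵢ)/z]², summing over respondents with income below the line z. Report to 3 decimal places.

Below z: 21×€27, 16×€32 (q = 37 of N = 94).
Gap ratios (z−y)/z: (35−27)/35 = 0.2286 (×21); (35−32)/35 = 0.0857 (×16).
Squared: 0.0522 (×21); 0.0073 (×16).
Sum = 1.214694; P₂ = 1.214694 / 94 = 0.013.

0.013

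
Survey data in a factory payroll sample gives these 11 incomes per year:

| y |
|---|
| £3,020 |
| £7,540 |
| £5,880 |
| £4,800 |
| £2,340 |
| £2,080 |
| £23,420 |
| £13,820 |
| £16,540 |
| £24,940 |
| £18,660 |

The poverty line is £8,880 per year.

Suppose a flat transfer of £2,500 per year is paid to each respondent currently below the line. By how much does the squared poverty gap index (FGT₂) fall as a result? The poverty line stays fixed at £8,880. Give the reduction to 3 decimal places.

0.118

Before: below the line — £2,080, £2,340, £3,020, £4,800, £5,880, £7,540; squared poverty gap index (FGT₂) = 0.17385.
After the £2,500 transfer: below the line — £4,580, £4,840, £5,520, £7,300, £8,380; squared poverty gap index (FGT₂) = 0.05632.
Reduction = 0.17385 − 0.05632 = 0.118.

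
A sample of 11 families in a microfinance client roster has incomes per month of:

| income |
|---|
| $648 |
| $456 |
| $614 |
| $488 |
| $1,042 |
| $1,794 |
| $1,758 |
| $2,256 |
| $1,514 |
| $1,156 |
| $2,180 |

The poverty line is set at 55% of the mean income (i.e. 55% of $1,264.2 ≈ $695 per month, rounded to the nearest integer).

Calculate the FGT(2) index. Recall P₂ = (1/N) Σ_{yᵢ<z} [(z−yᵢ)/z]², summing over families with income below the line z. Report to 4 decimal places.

Incomes under z: $456, $488, $614, $648 (q = 4 of N = 11).
Shortfall ratios: (695−456)/695 = 0.3439; (695−488)/695 = 0.2978; (695−614)/695 = 0.1165; (695−648)/695 = 0.0676.
Squared: 0.1183; 0.0887; 0.0136; 0.0046.
Sum = 0.225123; P₂ = 0.225123 / 11 = 0.0205.

0.0205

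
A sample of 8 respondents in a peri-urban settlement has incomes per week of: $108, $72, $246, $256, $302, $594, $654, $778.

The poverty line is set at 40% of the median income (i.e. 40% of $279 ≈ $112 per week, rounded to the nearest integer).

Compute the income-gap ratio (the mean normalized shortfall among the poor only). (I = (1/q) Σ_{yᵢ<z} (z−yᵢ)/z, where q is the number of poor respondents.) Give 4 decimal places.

Incomes under z: $72, $108 (q = 2 of N = 8).
Shortfall ratios (z−y)/z: 0.3571, 0.0357; sum = 0.392857.
The income-gap ratio divides by q (the poor only): 0.392857 / 2 = 0.1964.

0.1964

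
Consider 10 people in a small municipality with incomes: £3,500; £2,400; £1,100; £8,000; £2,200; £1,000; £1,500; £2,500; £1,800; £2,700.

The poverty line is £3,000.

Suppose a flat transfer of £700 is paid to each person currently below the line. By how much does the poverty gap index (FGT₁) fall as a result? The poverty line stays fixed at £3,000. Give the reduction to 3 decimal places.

0.163

Before: below the line — £1,000, £1,100, £1,500, £1,800, £2,200, £2,400, £2,500, £2,700; poverty gap index (FGT₁) = 0.29333.
After the £700 transfer: below the line — £1,700, £1,800, £2,200, £2,500, £2,900; poverty gap index (FGT₁) = 0.13000.
Reduction = 0.29333 − 0.13000 = 0.163.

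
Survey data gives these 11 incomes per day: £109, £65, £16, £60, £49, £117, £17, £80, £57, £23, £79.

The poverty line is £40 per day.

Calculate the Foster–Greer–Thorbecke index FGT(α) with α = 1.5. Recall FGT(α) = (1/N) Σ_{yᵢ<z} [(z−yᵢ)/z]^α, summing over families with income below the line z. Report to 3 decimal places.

Poor units: £16, £17, £23 (q = 3 of N = 11).
Normalized shortfalls: (40−16)/40 = 0.6000; (40−17)/40 = 0.5750; (40−23)/40 = 0.4250.
Raised to α = 1.5: 0.46476; 0.43602; 0.27707.
Sum = 1.177839; FGT(1.5) = 1.177839 / 11 = 0.107.

0.107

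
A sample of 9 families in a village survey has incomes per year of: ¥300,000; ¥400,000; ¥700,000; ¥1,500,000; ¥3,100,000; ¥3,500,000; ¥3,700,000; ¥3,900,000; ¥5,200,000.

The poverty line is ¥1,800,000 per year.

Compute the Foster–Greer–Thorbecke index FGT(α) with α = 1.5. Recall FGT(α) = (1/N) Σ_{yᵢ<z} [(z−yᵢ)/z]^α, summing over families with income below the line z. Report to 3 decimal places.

Below the line: ¥300,000, ¥400,000, ¥700,000, ¥1,500,000 (q = 4 of N = 9).
Relative gaps: (1800000−300000)/1800000 = 0.8333; (1800000−400000)/1800000 = 0.7778; (1800000−700000)/1800000 = 0.6111; (1800000−1500000)/1800000 = 0.1667.
Raised to α = 1.5: 0.76073; 0.68594; 0.47773; 0.06804.
Sum = 1.992430; FGT(1.5) = 1.992430 / 9 = 0.221.

0.221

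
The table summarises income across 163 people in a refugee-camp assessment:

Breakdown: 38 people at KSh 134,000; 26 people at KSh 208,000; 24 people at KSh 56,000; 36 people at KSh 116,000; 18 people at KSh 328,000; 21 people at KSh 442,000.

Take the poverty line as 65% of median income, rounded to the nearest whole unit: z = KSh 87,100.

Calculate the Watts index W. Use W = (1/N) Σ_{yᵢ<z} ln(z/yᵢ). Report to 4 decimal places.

Below z: 24×KSh 56,000 (q = 24 of N = 163).
Log shortfalls: ln(87100/56000) = 0.4417 (×24).
W = 10.600925 / 163 = 0.0650.

0.0650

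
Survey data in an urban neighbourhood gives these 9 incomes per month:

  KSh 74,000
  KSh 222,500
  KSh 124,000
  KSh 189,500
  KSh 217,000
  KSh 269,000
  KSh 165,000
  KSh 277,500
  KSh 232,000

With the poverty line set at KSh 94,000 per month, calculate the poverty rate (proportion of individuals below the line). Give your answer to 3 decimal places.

0.111

1 of the 9 individuals have income below KSh 94,000.
H = 1/9 = 0.111.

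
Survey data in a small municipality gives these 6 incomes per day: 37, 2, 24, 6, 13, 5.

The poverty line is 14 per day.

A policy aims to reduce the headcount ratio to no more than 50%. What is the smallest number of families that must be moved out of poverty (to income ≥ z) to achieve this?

1

4 of the 6 families are poor, so H = 4/6 = 0.667.
A headcount ratio of at most 50% allows at most ⌊0.50 × 6⌋ = 3 poor families.
So at least 4 − 3 = 1 must be lifted.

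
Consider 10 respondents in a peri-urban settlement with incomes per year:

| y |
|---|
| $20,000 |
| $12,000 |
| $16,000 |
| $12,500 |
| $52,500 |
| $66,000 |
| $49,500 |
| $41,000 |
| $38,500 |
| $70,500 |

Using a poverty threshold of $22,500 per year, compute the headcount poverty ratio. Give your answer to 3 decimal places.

0.400

4 of the 10 respondents have income below $22,500.
H = 4/10 = 0.400.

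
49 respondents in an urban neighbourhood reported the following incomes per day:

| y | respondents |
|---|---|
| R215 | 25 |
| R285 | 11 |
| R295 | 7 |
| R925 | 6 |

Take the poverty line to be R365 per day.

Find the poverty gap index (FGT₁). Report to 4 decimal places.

Below z: 25×R215, 11×R285, 7×R295 (q = 43 of N = 49).
Relative gaps: (365−215)/365 = 0.4110 (×25); (365−285)/365 = 0.2192 (×11); (365−295)/365 = 0.1918 (×7).
Sum of shortfalls = 14.027397; P₁ averages over all N: 14.027397 / 49 = 0.2863.

0.2863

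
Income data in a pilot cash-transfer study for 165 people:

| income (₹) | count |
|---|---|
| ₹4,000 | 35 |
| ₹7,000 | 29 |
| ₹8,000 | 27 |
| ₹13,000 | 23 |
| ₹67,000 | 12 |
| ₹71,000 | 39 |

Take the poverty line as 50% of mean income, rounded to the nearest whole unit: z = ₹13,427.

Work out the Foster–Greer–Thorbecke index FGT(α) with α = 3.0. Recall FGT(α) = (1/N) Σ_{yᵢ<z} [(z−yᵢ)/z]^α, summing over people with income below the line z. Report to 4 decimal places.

0.1035

Below the line: 35×₹4,000, 29×₹7,000, 27×₹8,000, 23×₹13,000 (q = 114 of N = 165).
Shortfall ratios: (13427−4000)/13427 = 0.7021 (×35); (13427−7000)/13427 = 0.4787 (×29); (13427−8000)/13427 = 0.4042 (×27); (13427−13000)/13427 = 0.0318 (×23).
Raised to α = 3.0: 0.34609 (×35); 0.10967 (×29); 0.06603 (×27); 0.00003 (×23).
Sum = 17.076982; FGT(3.0) = 17.076982 / 165 = 0.1035.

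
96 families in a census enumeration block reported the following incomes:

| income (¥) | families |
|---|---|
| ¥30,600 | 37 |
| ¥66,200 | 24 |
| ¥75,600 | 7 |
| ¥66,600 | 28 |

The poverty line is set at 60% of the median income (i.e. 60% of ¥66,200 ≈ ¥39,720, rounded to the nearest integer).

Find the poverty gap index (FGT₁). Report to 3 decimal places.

Poor units: 37×¥30,600 (q = 37 of N = 96).
Shortfall ratios: (39720−30600)/39720 = 0.2296 (×37).
Σ = 8.495468. Dividing by the full population N = 96 gives P₁ = 0.088.

0.088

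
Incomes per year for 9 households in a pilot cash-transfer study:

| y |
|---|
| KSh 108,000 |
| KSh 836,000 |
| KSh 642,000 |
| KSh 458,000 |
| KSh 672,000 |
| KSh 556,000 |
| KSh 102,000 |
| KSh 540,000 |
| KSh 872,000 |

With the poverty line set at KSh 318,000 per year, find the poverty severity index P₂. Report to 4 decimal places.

0.0997

Below z: KSh 102,000, KSh 108,000 (q = 2 of N = 9).
Gap ratios (z−y)/z: (318000−102000)/318000 = 0.6792; (318000−108000)/318000 = 0.6604.
Squared: 0.4614; 0.4361.
Sum = 0.897472; P₂ = 0.897472 / 9 = 0.0997.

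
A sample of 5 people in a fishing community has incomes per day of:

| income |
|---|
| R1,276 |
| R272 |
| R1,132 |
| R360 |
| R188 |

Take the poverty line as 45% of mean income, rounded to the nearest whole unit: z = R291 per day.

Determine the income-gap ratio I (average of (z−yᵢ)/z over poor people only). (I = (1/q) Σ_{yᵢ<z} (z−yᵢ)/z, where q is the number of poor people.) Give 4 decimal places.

0.2096

Below z: R188, R272 (q = 2 of N = 5).
Shortfall ratios (z−y)/z: 0.3540, 0.0653; sum = 0.419244.
I averages over the q = 2 poor units only: 0.419244 / 2 = 0.2096.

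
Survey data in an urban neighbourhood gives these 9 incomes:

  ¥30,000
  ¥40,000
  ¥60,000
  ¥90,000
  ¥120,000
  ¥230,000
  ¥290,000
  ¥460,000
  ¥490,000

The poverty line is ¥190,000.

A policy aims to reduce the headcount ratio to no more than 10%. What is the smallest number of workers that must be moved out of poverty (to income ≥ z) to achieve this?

5

Currently q = 5 of N = 9 are below the line (H = 0.556).
A headcount ratio of at most 10% allows at most ⌊0.10 × 9⌋ = 0 poor workers.
So at least 5 − 0 = 5 must be lifted.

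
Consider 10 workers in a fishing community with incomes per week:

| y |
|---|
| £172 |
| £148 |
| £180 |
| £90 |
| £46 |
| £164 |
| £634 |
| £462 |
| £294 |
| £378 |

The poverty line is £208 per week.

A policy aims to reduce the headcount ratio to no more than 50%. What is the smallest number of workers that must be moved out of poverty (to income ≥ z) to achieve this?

Currently q = 6 of N = 10 are below the line (H = 0.600).
A headcount ratio of at most 50% allows at most ⌊0.50 × 10⌋ = 5 poor workers.
So at least 6 − 5 = 1 must be lifted.

1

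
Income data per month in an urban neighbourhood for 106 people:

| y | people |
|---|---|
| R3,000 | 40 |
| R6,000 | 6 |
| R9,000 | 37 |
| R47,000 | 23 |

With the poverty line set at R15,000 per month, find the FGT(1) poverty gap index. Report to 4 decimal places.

0.4755

Incomes under z: 40×R3,000, 6×R6,000, 37×R9,000 (q = 83 of N = 106).
Relative gaps: (15000−3000)/15000 = 0.8000 (×40); (15000−6000)/15000 = 0.6000 (×6); (15000−9000)/15000 = 0.4000 (×37).
Sum of shortfalls = 50.400000; P₁ averages over all N: 50.400000 / 106 = 0.4755.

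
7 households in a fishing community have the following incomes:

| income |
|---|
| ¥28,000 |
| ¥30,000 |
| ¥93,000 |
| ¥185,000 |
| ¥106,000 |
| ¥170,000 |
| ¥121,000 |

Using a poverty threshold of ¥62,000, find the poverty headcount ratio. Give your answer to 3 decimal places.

2 of the 7 households have income below ¥62,000.
H = 2/7 = 0.286.

0.286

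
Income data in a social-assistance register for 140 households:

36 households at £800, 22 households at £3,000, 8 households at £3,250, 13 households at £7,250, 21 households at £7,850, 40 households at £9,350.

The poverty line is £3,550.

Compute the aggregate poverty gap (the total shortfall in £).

£113,500

Below z: 36×£800, 22×£3,000, 8×£3,250 (q = 66 of N = 140).
Individual gaps: 36×(3550−800) = 99000; 22×(3550−3000) = 12100; 8×(3550−3250) = 2400.
Aggregate gap = £113,500.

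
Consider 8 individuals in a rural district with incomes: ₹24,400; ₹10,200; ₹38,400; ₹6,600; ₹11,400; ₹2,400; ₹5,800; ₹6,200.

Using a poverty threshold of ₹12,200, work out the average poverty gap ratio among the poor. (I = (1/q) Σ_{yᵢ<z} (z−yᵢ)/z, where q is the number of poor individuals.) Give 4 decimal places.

Below z: ₹2,400, ₹5,800, ₹6,200, ₹6,600, ₹10,200, ₹11,400 (q = 6 of N = 8).
Shortfall ratios (z−y)/z: 0.8033, 0.5246, 0.4918, 0.4590, 0.1639, 0.0656; sum = 2.508197.
I averages over the q = 6 poor units only: 2.508197 / 6 = 0.4180.

0.4180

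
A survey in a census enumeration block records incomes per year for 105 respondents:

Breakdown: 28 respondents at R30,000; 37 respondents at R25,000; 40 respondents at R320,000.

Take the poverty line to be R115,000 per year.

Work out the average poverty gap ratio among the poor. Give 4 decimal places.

0.7639

Below the line: 37×R25,000, 28×R30,000 (q = 65 of N = 105).
Shortfall ratios (z−y)/z: 0.7826 (×37), 0.7391 (×28); sum = 49.652174.
I averages over the q = 65 poor units only: 49.652174 / 65 = 0.7639.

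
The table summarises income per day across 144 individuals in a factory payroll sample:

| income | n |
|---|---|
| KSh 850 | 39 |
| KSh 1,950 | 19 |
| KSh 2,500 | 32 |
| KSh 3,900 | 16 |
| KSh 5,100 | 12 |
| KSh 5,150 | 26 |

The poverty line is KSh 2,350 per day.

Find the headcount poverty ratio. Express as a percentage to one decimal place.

58 of the 144 individuals have income below KSh 2,350.
H = 58/144 = 40.3%.

40.3%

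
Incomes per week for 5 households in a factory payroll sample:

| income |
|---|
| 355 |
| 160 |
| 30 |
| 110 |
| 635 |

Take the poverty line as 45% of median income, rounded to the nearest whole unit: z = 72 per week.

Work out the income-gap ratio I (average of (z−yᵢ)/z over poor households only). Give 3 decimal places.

0.583

Below the line: 30 (q = 1 of N = 5).
Relative gaps: 0.5833; sum = 0.583333.
The income-gap ratio divides by q (the poor only): 0.583333 / 1 = 0.583.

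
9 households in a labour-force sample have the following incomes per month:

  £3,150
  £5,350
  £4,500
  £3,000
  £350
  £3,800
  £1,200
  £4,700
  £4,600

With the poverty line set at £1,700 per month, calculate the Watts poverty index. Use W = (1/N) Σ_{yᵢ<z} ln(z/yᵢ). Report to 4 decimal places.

0.2143

Poor units: £350, £1,200 (q = 2 of N = 9).
Log shortfalls: ln(1700/350) = 1.5805; ln(1700/1200) = 0.3483.
W = 1.928757 / 9 = 0.2143.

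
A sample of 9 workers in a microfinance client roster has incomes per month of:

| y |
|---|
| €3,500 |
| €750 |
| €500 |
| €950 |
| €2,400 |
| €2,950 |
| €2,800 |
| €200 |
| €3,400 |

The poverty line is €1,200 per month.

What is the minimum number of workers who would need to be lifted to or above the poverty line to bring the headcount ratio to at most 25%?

Currently q = 4 of N = 9 are below the line (H = 0.444).
A headcount ratio of at most 25% allows at most ⌊0.25 × 9⌋ = 2 poor workers.
So at least 4 − 2 = 2 must be lifted.

2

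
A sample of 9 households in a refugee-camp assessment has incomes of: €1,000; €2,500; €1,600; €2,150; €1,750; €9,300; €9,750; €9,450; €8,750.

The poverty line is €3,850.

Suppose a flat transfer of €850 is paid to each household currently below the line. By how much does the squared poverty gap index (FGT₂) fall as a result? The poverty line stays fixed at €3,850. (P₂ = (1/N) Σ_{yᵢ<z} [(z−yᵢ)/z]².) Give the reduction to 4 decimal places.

0.1035

Before: below the line — €1,000, €1,600, €1,750, €2,150, €2,500; squared poverty gap index (FGT₂) = 0.167220.
After the €850 transfer: below the line — €1,850, €2,450, €2,600, €3,000, €3,350; squared poverty gap index (FGT₂) = 0.063679.
Reduction = 0.167220 − 0.063679 = 0.1035.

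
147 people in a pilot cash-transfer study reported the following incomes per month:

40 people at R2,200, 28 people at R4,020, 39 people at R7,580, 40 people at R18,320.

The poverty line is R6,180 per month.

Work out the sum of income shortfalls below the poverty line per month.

Below the line: 40×R2,200, 28×R4,020 (q = 68 of N = 147).
Individual gaps: 40×(6180−2200) = 159200; 28×(6180−4020) = 60480.
Aggregate gap = R219,680.

R219,680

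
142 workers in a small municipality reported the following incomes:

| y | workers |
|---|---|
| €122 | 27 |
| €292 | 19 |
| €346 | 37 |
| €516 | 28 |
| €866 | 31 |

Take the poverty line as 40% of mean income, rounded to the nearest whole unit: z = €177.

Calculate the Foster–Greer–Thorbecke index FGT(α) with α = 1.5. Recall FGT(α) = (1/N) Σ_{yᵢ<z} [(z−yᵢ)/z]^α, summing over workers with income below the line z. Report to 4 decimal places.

0.0329

Incomes under z: 27×€122 (q = 27 of N = 142).
Relative gaps: (177−122)/177 = 0.3107 (×27).
Raised to α = 1.5: 0.17321 (×27).
Sum = 4.676790; FGT(1.5) = 4.676790 / 142 = 0.0329.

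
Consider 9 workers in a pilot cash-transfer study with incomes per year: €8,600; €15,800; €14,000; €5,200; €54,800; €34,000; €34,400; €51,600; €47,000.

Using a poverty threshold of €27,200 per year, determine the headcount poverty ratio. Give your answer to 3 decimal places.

0.444

4 of the 9 workers have income below €27,200.
H = 4/9 = 0.444.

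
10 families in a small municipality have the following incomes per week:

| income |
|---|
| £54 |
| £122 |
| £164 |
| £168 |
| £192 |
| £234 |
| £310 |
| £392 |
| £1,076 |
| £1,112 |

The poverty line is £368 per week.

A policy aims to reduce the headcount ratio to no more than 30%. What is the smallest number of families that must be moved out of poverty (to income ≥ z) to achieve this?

4

Currently q = 7 of N = 10 are below the line (H = 0.700).
A headcount ratio of at most 30% allows at most ⌊0.30 × 10⌋ = 3 poor families.
So at least 7 − 3 = 4 must be lifted.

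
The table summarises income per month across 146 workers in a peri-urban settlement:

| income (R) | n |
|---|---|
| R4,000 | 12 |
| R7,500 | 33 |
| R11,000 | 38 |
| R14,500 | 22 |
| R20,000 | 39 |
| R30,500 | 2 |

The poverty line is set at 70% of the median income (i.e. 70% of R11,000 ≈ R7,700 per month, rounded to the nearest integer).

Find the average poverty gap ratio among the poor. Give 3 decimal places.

Poor units: 12×R4,000, 33×R7,500 (q = 45 of N = 146).
Relative gaps: 0.4805 (×12), 0.0260 (×33); sum = 6.623377.
I averages over the q = 45 poor units only: 6.623377 / 45 = 0.147.

0.147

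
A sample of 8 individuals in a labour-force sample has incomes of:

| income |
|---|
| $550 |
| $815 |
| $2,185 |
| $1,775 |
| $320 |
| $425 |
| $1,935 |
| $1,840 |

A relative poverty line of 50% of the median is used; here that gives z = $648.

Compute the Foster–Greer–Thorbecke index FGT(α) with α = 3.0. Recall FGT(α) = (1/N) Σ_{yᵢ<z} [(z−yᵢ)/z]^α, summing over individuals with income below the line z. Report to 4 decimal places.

Below z: $320, $425, $550 (q = 3 of N = 8).
Gap ratios (z−y)/z: (648−320)/648 = 0.5062; (648−425)/648 = 0.3441; (648−550)/648 = 0.1512.
Raised to α = 3.0: 0.12969; 0.04076; 0.00346.
Sum = 0.173902; FGT(3.0) = 0.173902 / 8 = 0.0217.

0.0217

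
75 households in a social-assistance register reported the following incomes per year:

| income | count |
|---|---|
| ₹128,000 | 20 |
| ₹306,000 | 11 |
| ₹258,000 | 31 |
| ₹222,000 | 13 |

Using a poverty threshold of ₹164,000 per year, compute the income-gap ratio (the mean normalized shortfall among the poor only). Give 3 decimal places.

0.220

Below the line: 20×₹128,000 (q = 20 of N = 75).
Relative gaps: 0.2195 (×20); sum = 4.390244.
The income-gap ratio divides by q (the poor only): 4.390244 / 20 = 0.220.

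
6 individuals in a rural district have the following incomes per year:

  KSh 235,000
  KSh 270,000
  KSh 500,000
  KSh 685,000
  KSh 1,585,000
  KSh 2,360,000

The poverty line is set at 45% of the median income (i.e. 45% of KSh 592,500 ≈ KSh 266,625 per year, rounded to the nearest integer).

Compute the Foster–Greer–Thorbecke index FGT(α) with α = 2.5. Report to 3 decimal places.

0.001

Below the line: KSh 235,000 (q = 1 of N = 6).
Relative gaps: (266625−235000)/266625 = 0.1186.
Raised to α = 2.5: 0.00485.
Sum = 0.004845; FGT(2.5) = 0.004845 / 6 = 0.001.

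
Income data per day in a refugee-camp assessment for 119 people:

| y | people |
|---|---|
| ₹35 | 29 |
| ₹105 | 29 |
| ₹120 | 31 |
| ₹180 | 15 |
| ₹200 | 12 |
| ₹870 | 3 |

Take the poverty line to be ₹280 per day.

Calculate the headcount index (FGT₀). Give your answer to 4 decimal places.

0.9748

116 of the 119 people have income below ₹280.
H = 116/119 = 0.9748.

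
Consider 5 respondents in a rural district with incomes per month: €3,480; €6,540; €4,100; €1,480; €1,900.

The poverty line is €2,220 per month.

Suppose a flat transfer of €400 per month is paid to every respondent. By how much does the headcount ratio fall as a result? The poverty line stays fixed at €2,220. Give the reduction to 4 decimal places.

0.2000

Before: below the line — €1,480, €1,900; headcount ratio = 0.400000.
After the €400 transfer: below the line — €1,880; headcount ratio = 0.200000.
Reduction = 0.400000 − 0.200000 = 0.2000.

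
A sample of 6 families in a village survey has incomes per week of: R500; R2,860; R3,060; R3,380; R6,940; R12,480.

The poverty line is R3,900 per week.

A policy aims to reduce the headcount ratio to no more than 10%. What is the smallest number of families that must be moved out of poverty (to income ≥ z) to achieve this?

Currently q = 4 of N = 6 are below the line (H = 0.667).
A headcount ratio of at most 10% allows at most ⌊0.10 × 6⌋ = 0 poor families.
So at least 4 − 0 = 4 must be lifted.

4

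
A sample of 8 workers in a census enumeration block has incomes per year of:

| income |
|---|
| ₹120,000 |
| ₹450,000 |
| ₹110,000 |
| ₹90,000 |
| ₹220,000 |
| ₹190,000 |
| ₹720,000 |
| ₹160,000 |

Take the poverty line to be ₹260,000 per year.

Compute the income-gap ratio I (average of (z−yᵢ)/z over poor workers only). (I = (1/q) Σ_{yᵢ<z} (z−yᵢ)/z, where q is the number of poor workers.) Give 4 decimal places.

0.4295

Incomes under z: ₹90,000, ₹110,000, ₹120,000, ₹160,000, ₹190,000, ₹220,000 (q = 6 of N = 8).
Relative gaps: 0.6538, 0.5769, 0.5385, 0.3846, 0.2692, 0.1538; sum = 2.576923.
I averages over the q = 6 poor units only: 2.576923 / 6 = 0.4295.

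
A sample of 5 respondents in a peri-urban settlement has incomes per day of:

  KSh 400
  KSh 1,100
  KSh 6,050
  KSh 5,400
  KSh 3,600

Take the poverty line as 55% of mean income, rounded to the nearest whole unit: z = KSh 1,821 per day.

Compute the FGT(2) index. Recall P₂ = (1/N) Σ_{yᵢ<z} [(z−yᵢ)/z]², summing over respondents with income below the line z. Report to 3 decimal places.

0.153

Below z: KSh 400, KSh 1,100 (q = 2 of N = 5).
Normalized shortfalls: (1821−400)/1821 = 0.7803; (1821−1100)/1821 = 0.3959.
Squared: 0.6089; 0.1568.
Sum = 0.765697; P₂ = 0.765697 / 5 = 0.153.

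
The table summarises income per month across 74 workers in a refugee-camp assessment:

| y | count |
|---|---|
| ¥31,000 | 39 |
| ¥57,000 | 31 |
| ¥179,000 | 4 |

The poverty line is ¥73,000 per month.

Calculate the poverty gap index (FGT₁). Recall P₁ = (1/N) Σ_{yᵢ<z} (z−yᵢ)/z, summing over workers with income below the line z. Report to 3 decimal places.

0.395

Incomes under z: 39×¥31,000, 31×¥57,000 (q = 70 of N = 74).
Normalized shortfalls: (73000−31000)/73000 = 0.5753 (×39); (73000−57000)/73000 = 0.2192 (×31).
Sum of shortfalls = 29.232877; P₁ averages over all N: 29.232877 / 74 = 0.395.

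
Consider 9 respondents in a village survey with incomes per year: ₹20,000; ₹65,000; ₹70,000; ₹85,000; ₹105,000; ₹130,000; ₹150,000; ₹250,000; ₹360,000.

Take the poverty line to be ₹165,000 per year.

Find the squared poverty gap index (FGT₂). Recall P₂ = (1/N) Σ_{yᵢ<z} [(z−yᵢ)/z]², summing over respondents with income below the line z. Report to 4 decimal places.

Poor units: ₹20,000, ₹65,000, ₹70,000, ₹85,000, ₹105,000, ₹130,000, ₹150,000 (q = 7 of N = 9).
Shortfall ratios: (165000−20000)/165000 = 0.8788; (165000−65000)/165000 = 0.6061; (165000−70000)/165000 = 0.5758; (165000−85000)/165000 = 0.4848; (165000−105000)/165000 = 0.3636; (165000−130000)/165000 = 0.2121; (165000−150000)/165000 = 0.0909.
Squared: 0.7723; 0.3673; 0.3315; 0.2351; 0.1322; 0.0450; 0.0083.
Sum = 1.891644; P₂ = 1.891644 / 9 = 0.2102.

0.2102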